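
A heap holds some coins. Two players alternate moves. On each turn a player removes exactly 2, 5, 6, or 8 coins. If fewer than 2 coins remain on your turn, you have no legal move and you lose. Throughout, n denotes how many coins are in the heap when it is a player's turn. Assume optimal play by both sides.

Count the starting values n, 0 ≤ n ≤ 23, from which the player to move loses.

7

Classify positions by backward induction: terminal positions (no move available) are L. From any other position, the mover wins iff some move reaches an L.
n=0: no move → L
n=1: no move → L
n=2: can move to 0, which is L ⇒ W
n=3: can move to 1, which is L ⇒ W
n=4: the only move is to 2(W), a W ⇒ L
n=5: can move to 0, which is L ⇒ W
n=6: can move to 4, which is L ⇒ W
n=7: can move to 1, which is L ⇒ W
n=8: can move to 0, which is L ⇒ W
n=9: can move to 4, which is L ⇒ W
n=10: can move to 4, which is L ⇒ W
n=11: moves to 9(W), 6(W), 5(W), 3(W); every one is W ⇒ L
n=12: can move to 4, which is L ⇒ W
n=13: can move to 11, which is L ⇒ W
n=14: moves to 12(W), 9(W), 8(W), 6(W); every one is W ⇒ L
n=15: moves to 13(W), 10(W), 9(W), 7(W); every one is W ⇒ L
n=16: can move to 14, which is L ⇒ W
n=17: can move to 15, which is L ⇒ W
n=18: moves to 16(W), 13(W), 12(W), 10(W); every one is W ⇒ L
n=19: can move to 14, which is L ⇒ W
n=20: can move to 18, which is L ⇒ W
n=21: can move to 15, which is L ⇒ W
n=22: can move to 14, which is L ⇒ W
n=23: can move to 18, which is L ⇒ W
L entries with 0 ≤ n ≤ 23: n = 0, 1, 4, 11, 14, 15, 18; that makes 7.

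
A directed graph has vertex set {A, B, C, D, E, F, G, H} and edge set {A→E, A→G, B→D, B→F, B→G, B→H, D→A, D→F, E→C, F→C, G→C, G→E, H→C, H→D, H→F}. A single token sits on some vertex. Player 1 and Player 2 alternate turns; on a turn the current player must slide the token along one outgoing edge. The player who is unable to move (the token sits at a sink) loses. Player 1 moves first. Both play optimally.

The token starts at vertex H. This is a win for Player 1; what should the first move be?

Move to C.

Positions with no move are L. A position that does have a move is losing for the player to move precisely when every available move leads to a winning position for the opponent. Fill in the labels:
Every edge goes from a vertex to one that appears earlier in the order C, F, E, G, A, D, H, B, so processing vertices in that order labels each vertex after all of its successors.
C: no outgoing edge → L
F: →C(L), so W
E: →C(L), so W
G: →C(L), so W
A: →G(W), E(W) — all W, so L
D: →A(L), so W
H: →C(L), so W
B: →H(W), D(W), G(W), F(W) — all W, so L
From H, the L positions reachable in one move are: C.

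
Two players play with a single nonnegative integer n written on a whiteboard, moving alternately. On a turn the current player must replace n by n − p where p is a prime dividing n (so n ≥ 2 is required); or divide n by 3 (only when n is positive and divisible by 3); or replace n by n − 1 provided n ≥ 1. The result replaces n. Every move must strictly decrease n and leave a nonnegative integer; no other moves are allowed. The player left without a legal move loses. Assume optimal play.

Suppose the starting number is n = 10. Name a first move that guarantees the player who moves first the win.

Move to 8.

Compute win/loss labels from the base case upward. A position with no move is L. Any other position is W if it can reach an L in one move, else L.
n=0: no move → L
n=1: reaches L-position 0 → W
n=2: reaches L-position 0 → W
n=3: reaches L-position 0 → W
n=4: only reaches 2(W), 3(W), all W → L
n=5: reaches L-position 0 → W
n=6: reaches L-position 4 → W
n=7: reaches L-position 0 → W
n=8: only reaches 6(W), 7(W), all W → L
n=9: reaches L-position 8 → W
n=10: reaches L-position 8 → W
From 10, the L positions reachable in one move are: 8.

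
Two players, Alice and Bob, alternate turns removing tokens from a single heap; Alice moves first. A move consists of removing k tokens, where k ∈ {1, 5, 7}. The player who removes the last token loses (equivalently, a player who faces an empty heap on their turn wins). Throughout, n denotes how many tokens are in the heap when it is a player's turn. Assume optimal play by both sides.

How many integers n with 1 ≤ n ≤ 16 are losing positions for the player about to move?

8

Positions with no move are W. A position that does have a move is losing for the player to move precisely when every available move leads to a winning position for the opponent. Fill in the labels:
n=0: no move; the opponent has just taken the last token and therefore loses → W
n=1: L (sole option 0(W) is W)
n=2: W (go to 1, an L position)
n=3: L (sole option 2(W) is W)
n=4: W (go to 3, an L position)
n=5: L (options 4(W), 0(W) are all W)
n=6: W (go to 5, an L position)
n=7: L (options 6(W), 2(W), 0(W) are all W)
n=8: W (go to 7, an L position)
n=9: L (options 8(W), 4(W), 2(W) are all W)
n=10: W (go to 9, an L position)
n=11: L (options 10(W), 6(W), 4(W) are all W)
n=12: W (go to 11, an L position)
n=13: L (options 12(W), 8(W), 6(W) are all W)
n=14: W (go to 13, an L position)
n=15: L (options 14(W), 10(W), 8(W) are all W)
n=16: W (go to 15, an L position)
L entries with 1 ≤ n ≤ 16 (the range starts at n=1): n = 1, 3, 5, 7, 9, 11, 13, 15; that makes 8.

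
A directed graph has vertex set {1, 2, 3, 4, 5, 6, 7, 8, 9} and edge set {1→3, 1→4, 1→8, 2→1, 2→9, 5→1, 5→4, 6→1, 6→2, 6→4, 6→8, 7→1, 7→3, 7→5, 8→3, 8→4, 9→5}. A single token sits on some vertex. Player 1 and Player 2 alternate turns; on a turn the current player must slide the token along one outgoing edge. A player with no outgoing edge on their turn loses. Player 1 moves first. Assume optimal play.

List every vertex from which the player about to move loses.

Positions with no move are L. A position that does have a move is losing for the player to move precisely when every available move leads to a winning position for the opponent. Fill in the labels:
Every edge goes from a vertex to one that appears earlier in the order 4, 3, 8, 1, 5, 7, 9, 2, 6, so processing vertices in that order labels each vertex after all of its successors.
4: no outgoing edge → L
3: no outgoing edge → L
8: reaches L-position 3 → W
1: reaches L-position 3 → W
5: reaches L-position 4 → W
7: reaches L-position 3 → W
9: only reaches 5(W), which is W → L
2: reaches L-position 9 → W
6: reaches L-position 4 → W
The losing starting vertices are exactly the entries labelled L in this table (3 of them).

3, 4, 9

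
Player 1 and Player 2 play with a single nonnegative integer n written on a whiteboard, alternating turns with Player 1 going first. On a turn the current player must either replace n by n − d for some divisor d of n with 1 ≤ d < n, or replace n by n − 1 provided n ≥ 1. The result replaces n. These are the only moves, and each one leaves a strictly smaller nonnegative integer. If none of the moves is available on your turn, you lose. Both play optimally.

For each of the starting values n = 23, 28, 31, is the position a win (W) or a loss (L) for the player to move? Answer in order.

Work bottom-up. With no move the player to move loses. Otherwise the position is W if at least one move leads to an L position for the opponent, and L if every move leads to a W.
n=0: no move → L
n=1: →0(L), so W
n=2: →1(W) only, which is W, so L
n=3: →2(L), so W
n=4: →2(L), so W
n=5: →4(W) only, which is W, so L
n=6: →5(L), so W
n=7: →6(W) only, which is W, so L
n=8: →7(L), so W
n=9: →6(W), 8(W) — all W, so L
n=10: →5(L), so W
n=11: →10(W) only, which is W, so L
n=12: →9(L), so W
n=13: →12(W) only, which is W, so L
n=14: →7(L), so W
n=15: →10(W), 12(W), 14(W) — all W, so L
n=16: →15(L), so W
n=17: →16(W) only, which is W, so L
n=18: →9(L), so W
n=19: →18(W) only, which is W, so L
n=20: →15(L), so W
n=21: →14(W), 18(W), 20(W) — all W, so L
n=22: →11(L), so W
n=23: →22(W) only, which is W, so L
n=24: →21(L), so W
n=25: →20(W), 24(W) — all W, so L
n=26: →13(L), so W
n=27: →18(W), 24(W), 26(W) — all W, so L
n=28: →21(L), so W
n=29: →28(W) only, which is W, so L
n=30: →15(L), so W
n=31: →30(W) only, which is W, so L

23: L, 28: W, 31: L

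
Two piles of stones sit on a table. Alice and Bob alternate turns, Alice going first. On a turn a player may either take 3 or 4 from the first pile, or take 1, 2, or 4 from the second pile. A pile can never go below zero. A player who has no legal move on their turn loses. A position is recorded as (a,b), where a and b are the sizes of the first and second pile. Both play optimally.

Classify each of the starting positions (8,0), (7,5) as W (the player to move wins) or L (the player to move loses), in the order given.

(8,0): L, (7,5): W

Classify positions by backward induction: terminal positions (no move available) are L. From any other position, the mover wins iff some move reaches an L.
No move ever increases a pile, so every position that can arise here has a ≤ 8 and b ≤ 5; it is enough to label the cells with 0 ≤ a ≤ 8 and 0 ≤ b ≤ 5.
Every move lowers a or b (never raises either), so fill the grid row by row in increasing a, and left to right within a row: each cell's successors are then already labelled.
      b=0  b=1  b=2  b=3  b=4  b=5
a=0:    L    W    W    L    W    W
a=1:    L    W    W    L    W    W
a=2:    L    W    W    L    W    W
a=3:    W    L    W    W    L    W
a=4:    W    L    W    W    L    W
a=5:    W    L    W    W    L    W
a=6:    W    W    L    W    W    L
a=7:    L    W    W    L    W    W
a=8:    L    W    W    L    W    W
Cells with no legal move (terminal, hence L): (0,0), (1,0), (2,0).
The remaining L cells, each justified by listing all of its moves:
(0,3): only reaches (0,2)(W), (0,1)(W), all W → L
(1,3): only reaches (1,2)(W), (1,1)(W), all W → L
(2,3): only reaches (2,2)(W), (2,1)(W), all W → L
(3,1): only reaches (0,1)(W), (3,0)(W), all W → L
(3,4): only reaches (0,4)(W), (3,3)(W), (3,2)(W), (3,0)(W), all W → L
(4,1): only reaches (1,1)(W), (0,1)(W), (4,0)(W), all W → L
(4,4): only reaches (1,4)(W), (0,4)(W), (4,3)(W), (4,2)(W), (4,0)(W), all W → L
(5,1): only reaches (2,1)(W), (1,1)(W), (5,0)(W), all W → L
(5,4): only reaches (2,4)(W), (1,4)(W), (5,3)(W), (5,2)(W), (5,0)(W), all W → L
(6,2): only reaches (3,2)(W), (2,2)(W), (6,1)(W), (6,0)(W), all W → L
(6,5): only reaches (3,5)(W), (2,5)(W), (6,4)(W), (6,3)(W), (6,1)(W), all W → L
(7,0): only reaches (4,0)(W), (3,0)(W), all W → L
(7,3): only reaches (4,3)(W), (3,3)(W), (7,2)(W), (7,1)(W), all W → L
(8,0): only reaches (5,0)(W), (4,0)(W), all W → L
(8,3): only reaches (5,3)(W), (4,3)(W), (8,2)(W), (8,1)(W), all W → L
Every other cell has at least one move into one of the L cells above, so it is W.
(8,0): one of the L cells justified above, so L
(7,5): the move to (7,3) reaches an L cell, so W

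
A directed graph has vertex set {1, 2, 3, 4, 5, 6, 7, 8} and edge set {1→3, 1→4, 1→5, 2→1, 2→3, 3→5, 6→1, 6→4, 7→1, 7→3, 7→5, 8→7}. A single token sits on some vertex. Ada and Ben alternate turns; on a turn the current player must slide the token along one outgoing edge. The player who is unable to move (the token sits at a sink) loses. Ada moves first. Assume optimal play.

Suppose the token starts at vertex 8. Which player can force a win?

Ben wins.

Use the standard recursion: the mover loses at a terminal position; elsewhere, the mover wins exactly when some move hands the opponent an L position.
Every edge goes from a vertex to one that appears earlier in the order 4, 5, 3, 1, 7, 6, 2, 8, so processing vertices in that order labels each vertex after all of its successors.
4: no outgoing edge → L
5: no outgoing edge → L
3: →5(L), so W
1: →5(L), so W
7: →5(L), so W
6: →4(L), so W
2: →1(W), 3(W) — all W, so L
8: →7(W) only, which is W, so L
Every move from 8 reaches a W position, so the mover loses.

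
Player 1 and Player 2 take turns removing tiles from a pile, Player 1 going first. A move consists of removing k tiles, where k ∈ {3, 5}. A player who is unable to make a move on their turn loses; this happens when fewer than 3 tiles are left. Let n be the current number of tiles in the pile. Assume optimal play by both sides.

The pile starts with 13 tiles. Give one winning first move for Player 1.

Remove 3, leaving 10.

Compute win/loss labels from the base case upward. A position with no move is L. Any other position is W if it can reach an L in one move, else L.
n=0: no move → L
n=1: no move → L
n=2: no move → L
n=3: can move to 0, which is L ⇒ W
n=4: can move to 1, which is L ⇒ W
n=5: can move to 2, which is L ⇒ W
n=6: can move to 1, which is L ⇒ W
n=7: can move to 2, which is L ⇒ W
n=8: moves to 5(W), 3(W); every one is W ⇒ L
n=9: moves to 6(W), 4(W); every one is W ⇒ L
n=10: moves to 7(W), 5(W); every one is W ⇒ L
n=11: can move to 8, which is L ⇒ W
n=12: can move to 9, which is L ⇒ W
n=13: can move to 10, which is L ⇒ W
From 13, the L positions reachable in one move are: 10, 8. Any move reaching one of these is winning.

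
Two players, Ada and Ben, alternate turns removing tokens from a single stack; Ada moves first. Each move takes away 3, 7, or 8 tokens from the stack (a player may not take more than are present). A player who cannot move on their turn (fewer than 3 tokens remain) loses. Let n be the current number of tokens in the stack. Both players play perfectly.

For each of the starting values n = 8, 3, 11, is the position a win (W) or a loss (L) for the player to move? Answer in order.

Work bottom-up. With no move the player to move loses. Otherwise the position is W if at least one move leads to an L position for the opponent, and L if every move leads to a W.
n=0: no move → L
n=1: no move → L
n=2: no move → L
n=3: reaches L-position 0 → W
n=4: reaches L-position 1 → W
n=5: reaches L-position 2 → W
n=6: only reaches 3(W), which is W → L
n=7: reaches L-position 0 → W
n=8: reaches L-position 1 → W
n=9: reaches L-position 6 → W
n=10: reaches L-position 2 → W
n=11: only reaches 8(W), 4(W), 3(W), all W → L

8: W, 3: W, 11: L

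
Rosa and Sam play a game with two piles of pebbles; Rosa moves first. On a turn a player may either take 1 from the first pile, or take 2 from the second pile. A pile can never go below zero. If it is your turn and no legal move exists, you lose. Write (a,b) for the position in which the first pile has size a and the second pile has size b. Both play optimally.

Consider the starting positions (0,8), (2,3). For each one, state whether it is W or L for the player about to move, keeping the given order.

Build the W/L table. Terminal = L. A non-terminal position is W if it has a move to some L; otherwise it is L.
No move ever increases a pile, so every position that can arise here has a ≤ 2 and b ≤ 8; it is enough to label the cells with 0 ≤ a ≤ 2 and 0 ≤ b ≤ 8.
Every move lowers a or b (never raises either), so fill the grid row by row in increasing a, and left to right within a row: each cell's successors are then already labelled.
      b=0  b=1  b=2  b=3  b=4  b=5  b=6  b=7  b=8
a=0:    L    L    W    W    L    L    W    W    L
a=1:    W    W    L    L    W    W    L    L    W
a=2:    L    L    W    W    L    L    W    W    L
Cells with no legal move (terminal, hence L): (0,0), (0,1).
The remaining L cells, each justified by listing all of its moves:
(0,4): L (sole option (0,2)(W) is W)
(0,5): L (sole option (0,3)(W) is W)
(0,8): L (sole option (0,6)(W) is W)
(1,2): L (options (0,2)(W), (1,0)(W) are all W)
(1,3): L (options (0,3)(W), (1,1)(W) are all W)
(1,6): L (options (0,6)(W), (1,4)(W) are all W)
(1,7): L (options (0,7)(W), (1,5)(W) are all W)
(2,0): L (sole option (1,0)(W) is W)
(2,1): L (sole option (1,1)(W) is W)
(2,4): L (options (1,4)(W), (2,2)(W) are all W)
(2,5): L (options (1,5)(W), (2,3)(W) are all W)
(2,8): L (options (1,8)(W), (2,6)(W) are all W)
Every other cell has at least one move into one of the L cells above, so it is W.
(0,8): one of the L cells justified above, so L
(2,3): the move to (1,3) reaches an L cell, so W

(0,8): L, (2,3): W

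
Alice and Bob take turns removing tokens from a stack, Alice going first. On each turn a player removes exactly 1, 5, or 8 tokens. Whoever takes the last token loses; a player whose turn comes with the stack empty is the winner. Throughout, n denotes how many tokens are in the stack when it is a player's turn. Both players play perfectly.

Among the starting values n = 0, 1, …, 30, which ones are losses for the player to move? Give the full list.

1, 3, 5, 7, 14, 16, 18, 20, 27, 29

Build the W/L table. Terminal = W. A non-terminal position is W if it has a move to some L; otherwise it is L.
n=0: no move; the opponent has just taken the last token and therefore loses → W
n=1: only reaches 0(W), which is W → L
n=2: reaches L-position 1 → W
n=3: only reaches 2(W), which is W → L
n=4: reaches L-position 3 → W
n=5: only reaches 4(W), 0(W), all W → L
n=6: reaches L-position 5 → W
n=7: only reaches 6(W), 2(W), all W → L
n=8: reaches L-position 7 → W
n=9: reaches L-position 1 → W
n=10: reaches L-position 5 → W
n=11: reaches L-position 3 → W
n=12: reaches L-position 7 → W
n=13: reaches L-position 5 → W
n=14: only reaches 13(W), 9(W), 6(W), all W → L
n=15: reaches L-position 14 → W
n=16: only reaches 15(W), 11(W), 8(W), all W → L
n=17: reaches L-position 16 → W
n=18: only reaches 17(W), 13(W), 10(W), all W → L
n=19: reaches L-position 18 → W
n=20: only reaches 19(W), 15(W), 12(W), all W → L
n=21: reaches L-position 20 → W
n=22: reaches L-position 14 → W
n=23: reaches L-position 18 → W
n=24: reaches L-position 16 → W
n=25: reaches L-position 20 → W
n=26: reaches L-position 18 → W
n=27: only reaches 26(W), 22(W), 19(W), all W → L
n=28: reaches L-position 27 → W
n=29: only reaches 28(W), 24(W), 21(W), all W → L
n=30: reaches L-position 29 → W
Reading off the rows marked L gives the requested list; there are 10 such values of n.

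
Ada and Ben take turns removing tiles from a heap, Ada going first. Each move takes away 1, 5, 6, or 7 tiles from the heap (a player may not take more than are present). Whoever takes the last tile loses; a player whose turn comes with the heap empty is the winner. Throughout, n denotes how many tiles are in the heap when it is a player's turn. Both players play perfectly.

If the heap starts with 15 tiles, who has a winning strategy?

Build the W/L table. Terminal = W. A non-terminal position is W if it has a move to some L; otherwise it is L.
n=0: no move; the opponent has just taken the last tile and therefore loses → W
n=1: L (sole option 0(W) is W)
n=2: W (go to 1, an L position)
n=3: L (sole option 2(W) is W)
n=4: W (go to 3, an L position)
n=5: L (options 4(W), 0(W) are all W)
n=6: W (go to 5, an L position)
n=7: W (go to 1, an L position)
n=8: W (go to 3, an L position)
n=9: W (go to 3, an L position)
n=10: W (go to 5, an L position)
n=11: W (go to 5, an L position)
n=12: W (go to 5, an L position)
n=13: L (options 12(W), 8(W), 7(W), 6(W) are all W)
n=14: W (go to 13, an L position)
n=15: L (options 14(W), 10(W), 9(W), 8(W) are all W)
Every move from 15 reaches a W position, so the mover loses.

Ben wins.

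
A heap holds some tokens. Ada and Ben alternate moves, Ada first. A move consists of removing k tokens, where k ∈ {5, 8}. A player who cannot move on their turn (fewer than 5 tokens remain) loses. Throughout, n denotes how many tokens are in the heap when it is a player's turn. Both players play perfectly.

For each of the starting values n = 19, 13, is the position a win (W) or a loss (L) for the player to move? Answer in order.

Label each position W (a win for the player to move) or L (a loss). A position with no legal move is L; any other position is W exactly when some move reaches an L, and L when every move reaches a W.
n=0: no move → L
n=1: no move → L
n=2: no move → L
n=3: no move → L
n=4: no move → L
n=5: W (go to 0, an L position)
n=6: W (go to 1, an L position)
n=7: W (go to 2, an L position)
n=8: W (go to 3, an L position)
n=9: W (go to 4, an L position)
n=10: W (go to 2, an L position)
n=11: W (go to 3, an L position)
n=12: W (go to 4, an L position)
n=13: L (options 8(W), 5(W) are all W)
n=14: L (options 9(W), 6(W) are all W)
n=15: L (options 10(W), 7(W) are all W)
n=16: L (options 11(W), 8(W) are all W)
n=17: L (options 12(W), 9(W) are all W)
n=18: W (go to 13, an L position)
n=19: W (go to 14, an L position)

19: W, 13: L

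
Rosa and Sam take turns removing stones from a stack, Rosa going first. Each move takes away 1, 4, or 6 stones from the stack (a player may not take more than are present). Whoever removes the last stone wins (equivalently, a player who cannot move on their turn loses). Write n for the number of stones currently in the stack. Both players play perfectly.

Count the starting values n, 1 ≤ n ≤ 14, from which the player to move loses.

Compute win/loss labels from the base case upward. A position with no move is L. Any other position is W if it can reach an L in one move, else L.
n=0: no move → L
n=1: reaches L-position 0 → W
n=2: only reaches 1(W), which is W → L
n=3: reaches L-position 2 → W
n=4: reaches L-position 0 → W
n=5: only reaches 4(W), 1(W), all W → L
n=6: reaches L-position 5 → W
n=7: only reaches 6(W), 3(W), 1(W), all W → L
n=8: reaches L-position 7 → W
n=9: reaches L-position 5 → W
n=10: only reaches 9(W), 6(W), 4(W), all W → L
n=11: reaches L-position 10 → W
n=12: only reaches 11(W), 8(W), 6(W), all W → L
n=13: reaches L-position 12 → W
n=14: reaches L-position 10 → W
L entries with 1 ≤ n ≤ 14 (n=0 is outside the asked range and is not counted): n = 2, 5, 7, 10, 12; that makes 5.

5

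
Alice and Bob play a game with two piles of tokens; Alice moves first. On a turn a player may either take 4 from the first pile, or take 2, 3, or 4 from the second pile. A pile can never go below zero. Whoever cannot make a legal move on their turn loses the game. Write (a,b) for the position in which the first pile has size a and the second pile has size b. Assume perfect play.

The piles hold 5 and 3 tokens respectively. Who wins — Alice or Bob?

Classify positions by backward induction: terminal positions (no move available) are L. From any other position, the mover wins iff some move reaches an L.
No move ever increases a pile, so every position that can arise here has a ≤ 5 and b ≤ 3; it is enough to label the cells with 0 ≤ a ≤ 5 and 0 ≤ b ≤ 3.
Every move lowers a or b (never raises either), so fill the grid row by row in increasing a, and left to right within a row: each cell's successors are then already labelled.
      b=0  b=1  b=2  b=3
a=0:    L    L    W    W
a=1:    L    L    W    W
a=2:    L    L    W    W
a=3:    L    L    W    W
a=4:    W    W    L    L
a=5:    W    W    L    L
Cells with no legal move (terminal, hence L): (0,0), (0,1), (1,0), (1,1), (2,0), (2,1), (3,0), (3,1).
The remaining L cells, each justified by listing all of its moves:
(4,2): only reaches (0,2)(W), (4,0)(W), all W → L
(4,3): only reaches (0,3)(W), (4,1)(W), (4,0)(W), all W → L
(5,2): only reaches (1,2)(W), (5,0)(W), all W → L
(5,3): only reaches (1,3)(W), (5,1)(W), (5,0)(W), all W → L
Every other cell has at least one move into one of the L cells above, so it is W.
The starting position (5,3) is L: whatever Alice does, the opponent receives a W position.

Bob wins.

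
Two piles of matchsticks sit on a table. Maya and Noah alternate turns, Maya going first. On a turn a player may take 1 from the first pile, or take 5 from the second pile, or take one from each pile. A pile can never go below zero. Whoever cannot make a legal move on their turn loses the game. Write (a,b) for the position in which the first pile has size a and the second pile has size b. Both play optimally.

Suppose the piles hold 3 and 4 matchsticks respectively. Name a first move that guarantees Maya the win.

Move to (2,4).

Build the W/L table. Terminal = L. A non-terminal position is W if it has a move to some L; otherwise it is L.
No move ever increases a pile, so every position that can arise here has a ≤ 3 and b ≤ 4; it is enough to label the cells with 0 ≤ a ≤ 3 and 0 ≤ b ≤ 4.
Every move lowers a or b (never raises either), so fill the grid row by row in increasing a, and left to right within a row: each cell's successors are then already labelled.
      b=0  b=1  b=2  b=3  b=4
a=0:    L    L    L    L    L
a=1:    W    W    W    W    W
a=2:    L    L    L    L    L
a=3:    W    W    W    W    W
Cells with no legal move (terminal, hence L): (0,0), (0,1), (0,2), (0,3), (0,4).
The remaining L cells, each justified by listing all of its moves:
(2,0): →(1,0)(W) only, which is W, so L
(2,1): →(1,1)(W), (1,0)(W) — all W, so L
(2,2): →(1,2)(W), (1,1)(W) — all W, so L
(2,3): →(1,3)(W), (1,2)(W) — all W, so L
(2,4): →(1,4)(W), (1,3)(W) — all W, so L
Every other cell has at least one move into one of the L cells above, so it is W.
From (3,4), the L positions reachable in one move are: (2,4), (2,3). Any move reaching one of these is winning.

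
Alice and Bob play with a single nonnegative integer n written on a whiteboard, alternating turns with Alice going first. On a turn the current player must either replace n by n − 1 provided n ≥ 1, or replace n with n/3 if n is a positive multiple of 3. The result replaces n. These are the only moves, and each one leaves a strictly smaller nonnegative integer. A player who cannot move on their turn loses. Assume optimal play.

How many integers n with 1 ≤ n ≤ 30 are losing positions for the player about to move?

14

Label each position W (a win for the player to move) or L (a loss). A position with no legal move is L; any other position is W exactly when some move reaches an L, and L when every move reaches a W.
n=0: no move → L
n=1: can move to 0, which is L ⇒ W
n=2: the only move is to 1(W), a W ⇒ L
n=3: can move to 2, which is L ⇒ W
n=4: the only move is to 3(W), a W ⇒ L
n=5: can move to 4, which is L ⇒ W
n=6: can move to 2, which is L ⇒ W
n=7: the only move is to 6(W), a W ⇒ L
n=8: can move to 7, which is L ⇒ W
n=9: moves to 3(W), 8(W); every one is W ⇒ L
n=10: can move to 9, which is L ⇒ W
n=11: the only move is to 10(W), a W ⇒ L
n=12: can move to 4, which is L ⇒ W
n=13: the only move is to 12(W), a W ⇒ L
n=14: can move to 13, which is L ⇒ W
n=15: moves to 5(W), 14(W); every one is W ⇒ L
n=16: can move to 15, which is L ⇒ W
n=17: the only move is to 16(W), a W ⇒ L
n=18: can move to 17, which is L ⇒ W
n=19: the only move is to 18(W), a W ⇒ L
n=20: can move to 19, which is L ⇒ W
n=21: can move to 7, which is L ⇒ W
n=22: the only move is to 21(W), a W ⇒ L
n=23: can move to 22, which is L ⇒ W
n=24: moves to 8(W), 23(W); every one is W ⇒ L
n=25: can move to 24, which is L ⇒ W
n=26: the only move is to 25(W), a W ⇒ L
n=27: can move to 9, which is L ⇒ W
n=28: the only move is to 27(W), a W ⇒ L
n=29: can move to 28, which is L ⇒ W
n=30: moves to 10(W), 29(W); every one is W ⇒ L
L entries with 1 ≤ n ≤ 30 (n=0 is outside the asked range and is not counted): n = 2, 4, 7, 9, 11, 13, 15, 17, 19, 22, 24, 26, 28, 30; that makes 14.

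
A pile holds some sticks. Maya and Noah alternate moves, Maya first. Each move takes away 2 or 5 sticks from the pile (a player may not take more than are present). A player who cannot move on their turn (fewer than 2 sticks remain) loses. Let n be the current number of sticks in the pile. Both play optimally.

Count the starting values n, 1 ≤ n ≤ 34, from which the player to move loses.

14

Compute win/loss labels from the base case upward. A position with no move is L. Any other position is W if it can reach an L in one move, else L.
n=0: no move → L
n=1: no move → L
n=2: can move to 0, which is L ⇒ W
n=3: can move to 1, which is L ⇒ W
n=4: the only move is to 2(W), a W ⇒ L
n=5: can move to 0, which is L ⇒ W
n=6: can move to 4, which is L ⇒ W
n=7: moves to 5(W), 2(W); every one is W ⇒ L
n=8: moves to 6(W), 3(W); every one is W ⇒ L
n=9: can move to 7, which is L ⇒ W
n=10: can move to 8, which is L ⇒ W
n=11: moves to 9(W), 6(W); every one is W ⇒ L
n=12: can move to 7, which is L ⇒ W
n=13: can move to 11, which is L ⇒ W
n=14: moves to 12(W), 9(W); every one is W ⇒ L
n=15: moves to 13(W), 10(W); every one is W ⇒ L
n=16: can move to 14, which is L ⇒ W
n=17: can move to 15, which is L ⇒ W
n=18: moves to 16(W), 13(W); every one is W ⇒ L
n=19: can move to 14, which is L ⇒ W
n=20: can move to 18, which is L ⇒ W
n=21: moves to 19(W), 16(W); every one is W ⇒ L
n=22: moves to 20(W), 17(W); every one is W ⇒ L
n=23: can move to 21, which is L ⇒ W
n=24: can move to 22, which is L ⇒ W
n=25: moves to 23(W), 20(W); every one is W ⇒ L
n=26: can move to 21, which is L ⇒ W
n=27: can move to 25, which is L ⇒ W
n=28: moves to 26(W), 23(W); every one is W ⇒ L
n=29: moves to 27(W), 24(W); every one is W ⇒ L
n=30: can move to 28, which is L ⇒ W
n=31: can move to 29, which is L ⇒ W
n=32: moves to 30(W), 27(W); every one is W ⇒ L
n=33: can move to 28, which is L ⇒ W
n=34: can move to 32, which is L ⇒ W
L entries with 1 ≤ n ≤ 34 (n=0 is outside the asked range and is not counted): n = 1, 4, 7, 8, 11, 14, 15, 18, 21, 22, 25, 28, 29, 32; that makes 14.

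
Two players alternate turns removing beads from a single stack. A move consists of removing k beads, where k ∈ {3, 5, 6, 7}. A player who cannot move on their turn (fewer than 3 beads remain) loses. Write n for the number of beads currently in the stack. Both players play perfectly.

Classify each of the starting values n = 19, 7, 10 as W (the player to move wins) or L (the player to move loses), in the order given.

Use the standard recursion: the mover loses at a terminal position; elsewhere, the mover wins exactly when some move hands the opponent an L position.
n=0: no move → L
n=1: no move → L
n=2: no move → L
n=3: W (go to 0, an L position)
n=4: W (go to 1, an L position)
n=5: W (go to 2, an L position)
n=6: W (go to 1, an L position)
n=7: W (go to 2, an L position)
n=8: W (go to 2, an L position)
n=9: W (go to 2, an L position)
n=10: L (options 7(W), 5(W), 4(W), 3(W) are all W)
n=11: L (options 8(W), 6(W), 5(W), 4(W) are all W)
n=12: L (options 9(W), 7(W), 6(W), 5(W) are all W)
n=13: W (go to 10, an L position)
n=14: W (go to 11, an L position)
n=15: W (go to 12, an L position)
n=16: W (go to 11, an L position)
n=17: W (go to 12, an L position)
n=18: W (go to 12, an L position)
n=19: W (go to 12, an L position)

19: W, 7: W, 10: L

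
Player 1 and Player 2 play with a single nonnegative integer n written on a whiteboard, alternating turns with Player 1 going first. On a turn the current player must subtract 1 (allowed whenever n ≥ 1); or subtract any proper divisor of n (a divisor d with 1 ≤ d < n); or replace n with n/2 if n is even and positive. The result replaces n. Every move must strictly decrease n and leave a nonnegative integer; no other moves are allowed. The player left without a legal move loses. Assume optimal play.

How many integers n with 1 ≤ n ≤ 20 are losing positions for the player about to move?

Build the W/L table. Terminal = L. A non-terminal position is W if it has a move to some L; otherwise it is L.
n=0: no move → L
n=1: W (go to 0, an L position)
n=2: L (sole option 1(W) is W)
n=3: W (go to 2, an L position)
n=4: W (go to 2, an L position)
n=5: L (sole option 4(W) is W)
n=6: W (go to 5, an L position)
n=7: L (sole option 6(W) is W)
n=8: W (go to 7, an L position)
n=9: L (options 6(W), 8(W) are all W)
n=10: W (go to 5, an L position)
n=11: L (sole option 10(W) is W)
n=12: W (go to 9, an L position)
n=13: L (sole option 12(W) is W)
n=14: W (go to 7, an L position)
n=15: L (options 10(W), 12(W), 14(W) are all W)
n=16: W (go to 15, an L position)
n=17: L (sole option 16(W) is W)
n=18: W (go to 9, an L position)
n=19: L (sole option 18(W) is W)
n=20: W (go to 15, an L position)
L entries with 1 ≤ n ≤ 20 (n=0 is outside the asked range and is not counted): n = 2, 5, 7, 9, 11, 13, 15, 17, 19; that makes 9.

9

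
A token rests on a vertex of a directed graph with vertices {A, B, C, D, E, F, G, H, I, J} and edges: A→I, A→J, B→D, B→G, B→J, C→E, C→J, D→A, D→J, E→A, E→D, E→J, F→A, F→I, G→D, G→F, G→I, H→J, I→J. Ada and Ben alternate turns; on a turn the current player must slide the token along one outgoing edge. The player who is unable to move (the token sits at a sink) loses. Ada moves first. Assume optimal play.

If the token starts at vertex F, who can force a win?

Work bottom-up. With no move the player to move loses. Otherwise the position is W if at least one move leads to an L position for the opponent, and L if every move leads to a W.
Every edge goes from a vertex to one that appears earlier in the order J, I, A, D, E, F, G, B, H, C, so processing vertices in that order labels each vertex after all of its successors.
J: no outgoing edge → L
I: can move to J, which is L ⇒ W
A: can move to J, which is L ⇒ W
D: can move to J, which is L ⇒ W
E: can move to J, which is L ⇒ W
F: moves to A(W), I(W); every one is W ⇒ L
G: can move to F, which is L ⇒ W
B: can move to J, which is L ⇒ W
H: can move to J, which is L ⇒ W
C: can move to J, which is L ⇒ W
Every move from F reaches a W position, so the mover loses.

Ben wins.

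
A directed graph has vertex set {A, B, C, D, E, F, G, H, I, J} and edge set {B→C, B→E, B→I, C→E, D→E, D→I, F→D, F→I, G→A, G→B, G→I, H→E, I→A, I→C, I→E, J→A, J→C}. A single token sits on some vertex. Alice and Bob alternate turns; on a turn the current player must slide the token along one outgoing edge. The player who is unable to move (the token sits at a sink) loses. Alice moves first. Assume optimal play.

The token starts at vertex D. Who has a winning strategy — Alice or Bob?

Classify positions by backward induction: terminal positions (no move available) are L. From any other position, the mover wins iff some move reaches an L.
Every edge goes from a vertex to one that appears earlier in the order E, A, C, I, B, J, H, G, D, F, so processing vertices in that order labels each vertex after all of its successors.
E: no outgoing edge → L
A: no outgoing edge → L
C: →E(L), so W
I: →A(L), so W
B: →E(L), so W
J: →A(L), so W
H: →E(L), so W
G: →A(L), so W
D: →E(L), so W
F: →D(W), I(W) — all W, so L
The starting position D is W: Alice should move to E, handing over an L position.

Alice wins.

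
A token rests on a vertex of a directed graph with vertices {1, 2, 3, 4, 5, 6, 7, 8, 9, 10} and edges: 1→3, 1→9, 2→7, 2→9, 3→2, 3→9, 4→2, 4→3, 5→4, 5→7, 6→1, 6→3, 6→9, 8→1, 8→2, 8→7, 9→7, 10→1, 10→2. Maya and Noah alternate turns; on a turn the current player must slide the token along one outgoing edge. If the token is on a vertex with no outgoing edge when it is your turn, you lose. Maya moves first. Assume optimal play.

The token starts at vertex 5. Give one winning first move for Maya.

Move to 7.

Compute win/loss labels from the base case upward. A position with no move is L. Any other position is W if it can reach an L in one move, else L.
Every edge goes from a vertex to one that appears earlier in the order 7, 9, 2, 3, 4, 1, 10, 8, 5, 6, so processing vertices in that order labels each vertex after all of its successors.
7: no outgoing edge → L
9: can move to 7, which is L ⇒ W
2: can move to 7, which is L ⇒ W
3: moves to 2(W), 9(W); every one is W ⇒ L
4: can move to 3, which is L ⇒ W
1: can move to 3, which is L ⇒ W
10: moves to 1(W), 2(W); every one is W ⇒ L
8: can move to 7, which is L ⇒ W
5: can move to 7, which is L ⇒ W
6: can move to 3, which is L ⇒ W
From 5, the L positions reachable in one move are: 7.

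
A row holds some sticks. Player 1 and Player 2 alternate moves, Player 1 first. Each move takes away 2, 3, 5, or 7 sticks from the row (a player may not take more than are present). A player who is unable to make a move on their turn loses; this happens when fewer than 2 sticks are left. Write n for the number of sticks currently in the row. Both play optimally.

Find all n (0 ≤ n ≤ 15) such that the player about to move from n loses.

0, 1, 9, 10

Positions with no move are L. A position that does have a move is losing for the player to move precisely when every available move leads to a winning position for the opponent. Fill in the labels:
n=0: no move → L
n=1: no move → L
n=2: reaches L-position 0 → W
n=3: reaches L-position 1 → W
n=4: reaches L-position 1 → W
n=5: reaches L-position 0 → W
n=6: reaches L-position 1 → W
n=7: reaches L-position 0 → W
n=8: reaches L-position 1 → W
n=9: only reaches 7(W), 6(W), 4(W), 2(W), all W → L
n=10: only reaches 8(W), 7(W), 5(W), 3(W), all W → L
n=11: reaches L-position 9 → W
n=12: reaches L-position 10 → W
n=13: reaches L-position 10 → W
n=14: reaches L-position 9 → W
n=15: reaches L-position 10 → W
Reading off the rows marked L gives the requested list; there are 4 such values of n.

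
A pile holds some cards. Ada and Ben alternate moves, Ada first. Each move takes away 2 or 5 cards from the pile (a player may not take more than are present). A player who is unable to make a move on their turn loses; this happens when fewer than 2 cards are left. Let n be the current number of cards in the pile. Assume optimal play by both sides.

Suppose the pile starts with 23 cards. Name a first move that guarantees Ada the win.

Remove 2, leaving 21.

Compute win/loss labels from the base case upward. A position with no move is L. Any other position is W if it can reach an L in one move, else L.
n=0: no move → L
n=1: no move → L
n=2: reaches L-position 0 → W
n=3: reaches L-position 1 → W
n=4: only reaches 2(W), which is W → L
n=5: reaches L-position 0 → W
n=6: reaches L-position 4 → W
n=7: only reaches 5(W), 2(W), all W → L
n=8: only reaches 6(W), 3(W), all W → L
n=9: reaches L-position 7 → W
n=10: reaches L-position 8 → W
n=11: only reaches 9(W), 6(W), all W → L
n=12: reaches L-position 7 → W
n=13: reaches L-position 11 → W
n=14: only reaches 12(W), 9(W), all W → L
n=15: only reaches 13(W), 10(W), all W → L
n=16: reaches L-position 14 → W
n=17: reaches L-position 15 → W
n=18: only reaches 16(W), 13(W), all W → L
n=19: reaches L-position 14 → W
n=20: reaches L-position 18 → W
n=21: only reaches 19(W), 16(W), all W → L
n=22: only reaches 20(W), 17(W), all W → L
n=23: reaches L-position 21 → W
From 23, the L positions reachable in one move are: 21, 18. Any move reaching one of these is winning.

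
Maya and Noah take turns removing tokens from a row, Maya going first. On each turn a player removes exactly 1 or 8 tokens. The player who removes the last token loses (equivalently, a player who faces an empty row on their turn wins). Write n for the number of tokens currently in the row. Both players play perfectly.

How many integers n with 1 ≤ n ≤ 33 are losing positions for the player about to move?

15

Positions with no move are W. A position that does have a move is losing for the player to move precisely when every available move leads to a winning position for the opponent. Fill in the labels:
n=0: no move; the opponent has just taken the last token and therefore loses → W
n=1: only reaches 0(W), which is W → L
n=2: reaches L-position 1 → W
n=3: only reaches 2(W), which is W → L
n=4: reaches L-position 3 → W
n=5: only reaches 4(W), which is W → L
n=6: reaches L-position 5 → W
n=7: only reaches 6(W), which is W → L
n=8: reaches L-position 7 → W
n=9: reaches L-position 1 → W
n=10: only reaches 9(W), 2(W), all W → L
n=11: reaches L-position 10 → W
n=12: only reaches 11(W), 4(W), all W → L
n=13: reaches L-position 12 → W
n=14: only reaches 13(W), 6(W), all W → L
n=15: reaches L-position 14 → W
n=16: only reaches 15(W), 8(W), all W → L
n=17: reaches L-position 16 → W
n=18: reaches L-position 10 → W
n=19: only reaches 18(W), 11(W), all W → L
n=20: reaches L-position 19 → W
n=21: only reaches 20(W), 13(W), all W → L
n=22: reaches L-position 21 → W
n=23: only reaches 22(W), 15(W), all W → L
n=24: reaches L-position 23 → W
n=25: only reaches 24(W), 17(W), all W → L
n=26: reaches L-position 25 → W
n=27: reaches L-position 19 → W
n=28: only reaches 27(W), 20(W), all W → L
n=29: reaches L-position 28 → W
n=30: only reaches 29(W), 22(W), all W → L
n=31: reaches L-position 30 → W
n=32: only reaches 31(W), 24(W), all W → L
n=33: reaches L-position 32 → W
L entries with 1 ≤ n ≤ 33 (the range starts at n=1): n = 1, 3, 5, 7, 10, 12, 14, 16, 19, 21, 23, 25, 28, 30, 32; that makes 15.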